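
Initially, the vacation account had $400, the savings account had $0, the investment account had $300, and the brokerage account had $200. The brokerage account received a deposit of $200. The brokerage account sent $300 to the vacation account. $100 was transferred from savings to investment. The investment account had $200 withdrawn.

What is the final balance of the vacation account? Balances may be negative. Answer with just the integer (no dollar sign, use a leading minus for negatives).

Tracking account balances step by step:
Start: vacation=400, savings=0, investment=300, brokerage=200
Event 1 (deposit 200 to brokerage): brokerage: 200 + 200 = 400. Balances: vacation=400, savings=0, investment=300, brokerage=400
Event 2 (transfer 300 brokerage -> vacation): brokerage: 400 - 300 = 100, vacation: 400 + 300 = 700. Balances: vacation=700, savings=0, investment=300, brokerage=100
Event 3 (transfer 100 savings -> investment): savings: 0 - 100 = -100, investment: 300 + 100 = 400. Balances: vacation=700, savings=-100, investment=400, brokerage=100
Event 4 (withdraw 200 from investment): investment: 400 - 200 = 200. Balances: vacation=700, savings=-100, investment=200, brokerage=100

Final balance of vacation: 700

Answer: 700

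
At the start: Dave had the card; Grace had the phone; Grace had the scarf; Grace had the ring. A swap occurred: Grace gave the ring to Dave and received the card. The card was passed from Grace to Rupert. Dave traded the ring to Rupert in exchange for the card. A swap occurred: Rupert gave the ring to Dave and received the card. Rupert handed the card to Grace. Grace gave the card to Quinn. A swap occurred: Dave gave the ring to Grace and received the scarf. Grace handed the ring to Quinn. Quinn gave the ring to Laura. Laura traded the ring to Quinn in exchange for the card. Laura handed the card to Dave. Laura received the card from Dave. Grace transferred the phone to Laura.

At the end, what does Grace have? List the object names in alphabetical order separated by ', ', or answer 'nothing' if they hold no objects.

Answer: nothing

Derivation:
Tracking all object holders:
Start: card:Dave, phone:Grace, scarf:Grace, ring:Grace
Event 1 (swap ring<->card: now ring:Dave, card:Grace). State: card:Grace, phone:Grace, scarf:Grace, ring:Dave
Event 2 (give card: Grace -> Rupert). State: card:Rupert, phone:Grace, scarf:Grace, ring:Dave
Event 3 (swap ring<->card: now ring:Rupert, card:Dave). State: card:Dave, phone:Grace, scarf:Grace, ring:Rupert
Event 4 (swap ring<->card: now ring:Dave, card:Rupert). State: card:Rupert, phone:Grace, scarf:Grace, ring:Dave
Event 5 (give card: Rupert -> Grace). State: card:Grace, phone:Grace, scarf:Grace, ring:Dave
Event 6 (give card: Grace -> Quinn). State: card:Quinn, phone:Grace, scarf:Grace, ring:Dave
Event 7 (swap ring<->scarf: now ring:Grace, scarf:Dave). State: card:Quinn, phone:Grace, scarf:Dave, ring:Grace
Event 8 (give ring: Grace -> Quinn). State: card:Quinn, phone:Grace, scarf:Dave, ring:Quinn
Event 9 (give ring: Quinn -> Laura). State: card:Quinn, phone:Grace, scarf:Dave, ring:Laura
Event 10 (swap ring<->card: now ring:Quinn, card:Laura). State: card:Laura, phone:Grace, scarf:Dave, ring:Quinn
Event 11 (give card: Laura -> Dave). State: card:Dave, phone:Grace, scarf:Dave, ring:Quinn
Event 12 (give card: Dave -> Laura). State: card:Laura, phone:Grace, scarf:Dave, ring:Quinn
Event 13 (give phone: Grace -> Laura). State: card:Laura, phone:Laura, scarf:Dave, ring:Quinn

Final state: card:Laura, phone:Laura, scarf:Dave, ring:Quinn
Grace holds: (nothing).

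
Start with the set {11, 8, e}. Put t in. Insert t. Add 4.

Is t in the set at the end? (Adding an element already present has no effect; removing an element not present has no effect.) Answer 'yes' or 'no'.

Answer: yes

Derivation:
Tracking the set through each operation:
Start: {11, 8, e}
Event 1 (add t): added. Set: {11, 8, e, t}
Event 2 (add t): already present, no change. Set: {11, 8, e, t}
Event 3 (add 4): added. Set: {11, 4, 8, e, t}

Final set: {11, 4, 8, e, t} (size 5)
t is in the final set.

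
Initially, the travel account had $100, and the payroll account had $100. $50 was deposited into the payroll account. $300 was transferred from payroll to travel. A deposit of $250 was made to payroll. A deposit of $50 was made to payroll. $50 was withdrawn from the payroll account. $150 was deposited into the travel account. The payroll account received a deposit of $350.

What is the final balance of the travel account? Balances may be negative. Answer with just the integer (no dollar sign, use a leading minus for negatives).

Answer: 550

Derivation:
Tracking account balances step by step:
Start: travel=100, payroll=100
Event 1 (deposit 50 to payroll): payroll: 100 + 50 = 150. Balances: travel=100, payroll=150
Event 2 (transfer 300 payroll -> travel): payroll: 150 - 300 = -150, travel: 100 + 300 = 400. Balances: travel=400, payroll=-150
Event 3 (deposit 250 to payroll): payroll: -150 + 250 = 100. Balances: travel=400, payroll=100
Event 4 (deposit 50 to payroll): payroll: 100 + 50 = 150. Balances: travel=400, payroll=150
Event 5 (withdraw 50 from payroll): payroll: 150 - 50 = 100. Balances: travel=400, payroll=100
Event 6 (deposit 150 to travel): travel: 400 + 150 = 550. Balances: travel=550, payroll=100
Event 7 (deposit 350 to payroll): payroll: 100 + 350 = 450. Balances: travel=550, payroll=450

Final balance of travel: 550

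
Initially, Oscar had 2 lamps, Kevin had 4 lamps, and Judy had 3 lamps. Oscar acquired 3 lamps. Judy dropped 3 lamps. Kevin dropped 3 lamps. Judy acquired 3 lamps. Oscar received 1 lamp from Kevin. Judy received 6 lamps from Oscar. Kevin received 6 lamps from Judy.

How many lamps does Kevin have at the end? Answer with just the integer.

Answer: 6

Derivation:
Tracking counts step by step:
Start: Oscar=2, Kevin=4, Judy=3
Event 1 (Oscar +3): Oscar: 2 -> 5. State: Oscar=5, Kevin=4, Judy=3
Event 2 (Judy -3): Judy: 3 -> 0. State: Oscar=5, Kevin=4, Judy=0
Event 3 (Kevin -3): Kevin: 4 -> 1. State: Oscar=5, Kevin=1, Judy=0
Event 4 (Judy +3): Judy: 0 -> 3. State: Oscar=5, Kevin=1, Judy=3
Event 5 (Kevin -> Oscar, 1): Kevin: 1 -> 0, Oscar: 5 -> 6. State: Oscar=6, Kevin=0, Judy=3
Event 6 (Oscar -> Judy, 6): Oscar: 6 -> 0, Judy: 3 -> 9. State: Oscar=0, Kevin=0, Judy=9
Event 7 (Judy -> Kevin, 6): Judy: 9 -> 3, Kevin: 0 -> 6. State: Oscar=0, Kevin=6, Judy=3

Kevin's final count: 6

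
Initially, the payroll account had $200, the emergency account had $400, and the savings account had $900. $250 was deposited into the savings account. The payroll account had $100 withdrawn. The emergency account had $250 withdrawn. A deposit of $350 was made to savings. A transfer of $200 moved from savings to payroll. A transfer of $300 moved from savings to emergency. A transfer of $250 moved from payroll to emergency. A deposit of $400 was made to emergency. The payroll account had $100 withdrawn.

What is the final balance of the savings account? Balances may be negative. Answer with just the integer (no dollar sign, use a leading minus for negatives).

Tracking account balances step by step:
Start: payroll=200, emergency=400, savings=900
Event 1 (deposit 250 to savings): savings: 900 + 250 = 1150. Balances: payroll=200, emergency=400, savings=1150
Event 2 (withdraw 100 from payroll): payroll: 200 - 100 = 100. Balances: payroll=100, emergency=400, savings=1150
Event 3 (withdraw 250 from emergency): emergency: 400 - 250 = 150. Balances: payroll=100, emergency=150, savings=1150
Event 4 (deposit 350 to savings): savings: 1150 + 350 = 1500. Balances: payroll=100, emergency=150, savings=1500
Event 5 (transfer 200 savings -> payroll): savings: 1500 - 200 = 1300, payroll: 100 + 200 = 300. Balances: payroll=300, emergency=150, savings=1300
Event 6 (transfer 300 savings -> emergency): savings: 1300 - 300 = 1000, emergency: 150 + 300 = 450. Balances: payroll=300, emergency=450, savings=1000
Event 7 (transfer 250 payroll -> emergency): payroll: 300 - 250 = 50, emergency: 450 + 250 = 700. Balances: payroll=50, emergency=700, savings=1000
Event 8 (deposit 400 to emergency): emergency: 700 + 400 = 1100. Balances: payroll=50, emergency=1100, savings=1000
Event 9 (withdraw 100 from payroll): payroll: 50 - 100 = -50. Balances: payroll=-50, emergency=1100, savings=1000

Final balance of savings: 1000

Answer: 1000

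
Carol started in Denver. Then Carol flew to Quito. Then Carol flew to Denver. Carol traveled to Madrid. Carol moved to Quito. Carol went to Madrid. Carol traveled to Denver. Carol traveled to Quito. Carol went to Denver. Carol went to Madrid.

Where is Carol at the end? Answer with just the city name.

Answer: Madrid

Derivation:
Tracking Carol's location:
Start: Carol is in Denver.
After move 1: Denver -> Quito. Carol is in Quito.
After move 2: Quito -> Denver. Carol is in Denver.
After move 3: Denver -> Madrid. Carol is in Madrid.
After move 4: Madrid -> Quito. Carol is in Quito.
After move 5: Quito -> Madrid. Carol is in Madrid.
After move 6: Madrid -> Denver. Carol is in Denver.
After move 7: Denver -> Quito. Carol is in Quito.
After move 8: Quito -> Denver. Carol is in Denver.
After move 9: Denver -> Madrid. Carol is in Madrid.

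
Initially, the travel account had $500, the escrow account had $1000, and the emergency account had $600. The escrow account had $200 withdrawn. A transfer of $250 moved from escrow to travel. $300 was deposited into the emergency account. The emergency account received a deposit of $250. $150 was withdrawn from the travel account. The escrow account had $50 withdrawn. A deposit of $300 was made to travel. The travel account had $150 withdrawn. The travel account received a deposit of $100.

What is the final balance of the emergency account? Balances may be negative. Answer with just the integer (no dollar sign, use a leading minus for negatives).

Tracking account balances step by step:
Start: travel=500, escrow=1000, emergency=600
Event 1 (withdraw 200 from escrow): escrow: 1000 - 200 = 800. Balances: travel=500, escrow=800, emergency=600
Event 2 (transfer 250 escrow -> travel): escrow: 800 - 250 = 550, travel: 500 + 250 = 750. Balances: travel=750, escrow=550, emergency=600
Event 3 (deposit 300 to emergency): emergency: 600 + 300 = 900. Balances: travel=750, escrow=550, emergency=900
Event 4 (deposit 250 to emergency): emergency: 900 + 250 = 1150. Balances: travel=750, escrow=550, emergency=1150
Event 5 (withdraw 150 from travel): travel: 750 - 150 = 600. Balances: travel=600, escrow=550, emergency=1150
Event 6 (withdraw 50 from escrow): escrow: 550 - 50 = 500. Balances: travel=600, escrow=500, emergency=1150
Event 7 (deposit 300 to travel): travel: 600 + 300 = 900. Balances: travel=900, escrow=500, emergency=1150
Event 8 (withdraw 150 from travel): travel: 900 - 150 = 750. Balances: travel=750, escrow=500, emergency=1150
Event 9 (deposit 100 to travel): travel: 750 + 100 = 850. Balances: travel=850, escrow=500, emergency=1150

Final balance of emergency: 1150

Answer: 1150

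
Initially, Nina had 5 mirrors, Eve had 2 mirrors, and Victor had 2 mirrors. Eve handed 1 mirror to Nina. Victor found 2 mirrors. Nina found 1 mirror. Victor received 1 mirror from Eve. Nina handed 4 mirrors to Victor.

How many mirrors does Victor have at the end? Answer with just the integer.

Tracking counts step by step:
Start: Nina=5, Eve=2, Victor=2
Event 1 (Eve -> Nina, 1): Eve: 2 -> 1, Nina: 5 -> 6. State: Nina=6, Eve=1, Victor=2
Event 2 (Victor +2): Victor: 2 -> 4. State: Nina=6, Eve=1, Victor=4
Event 3 (Nina +1): Nina: 6 -> 7. State: Nina=7, Eve=1, Victor=4
Event 4 (Eve -> Victor, 1): Eve: 1 -> 0, Victor: 4 -> 5. State: Nina=7, Eve=0, Victor=5
Event 5 (Nina -> Victor, 4): Nina: 7 -> 3, Victor: 5 -> 9. State: Nina=3, Eve=0, Victor=9

Victor's final count: 9

Answer: 9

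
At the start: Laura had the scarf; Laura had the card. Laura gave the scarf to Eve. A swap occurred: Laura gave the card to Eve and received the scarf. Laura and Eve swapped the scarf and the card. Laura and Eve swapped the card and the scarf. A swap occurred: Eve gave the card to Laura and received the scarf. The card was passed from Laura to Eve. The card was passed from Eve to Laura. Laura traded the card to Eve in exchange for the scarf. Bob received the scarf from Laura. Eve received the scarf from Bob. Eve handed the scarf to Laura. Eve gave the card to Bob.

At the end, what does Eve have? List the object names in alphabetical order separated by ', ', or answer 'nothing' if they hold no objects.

Tracking all object holders:
Start: scarf:Laura, card:Laura
Event 1 (give scarf: Laura -> Eve). State: scarf:Eve, card:Laura
Event 2 (swap card<->scarf: now card:Eve, scarf:Laura). State: scarf:Laura, card:Eve
Event 3 (swap scarf<->card: now scarf:Eve, card:Laura). State: scarf:Eve, card:Laura
Event 4 (swap card<->scarf: now card:Eve, scarf:Laura). State: scarf:Laura, card:Eve
Event 5 (swap card<->scarf: now card:Laura, scarf:Eve). State: scarf:Eve, card:Laura
Event 6 (give card: Laura -> Eve). State: scarf:Eve, card:Eve
Event 7 (give card: Eve -> Laura). State: scarf:Eve, card:Laura
Event 8 (swap card<->scarf: now card:Eve, scarf:Laura). State: scarf:Laura, card:Eve
Event 9 (give scarf: Laura -> Bob). State: scarf:Bob, card:Eve
Event 10 (give scarf: Bob -> Eve). State: scarf:Eve, card:Eve
Event 11 (give scarf: Eve -> Laura). State: scarf:Laura, card:Eve
Event 12 (give card: Eve -> Bob). State: scarf:Laura, card:Bob

Final state: scarf:Laura, card:Bob
Eve holds: (nothing).

Answer: nothing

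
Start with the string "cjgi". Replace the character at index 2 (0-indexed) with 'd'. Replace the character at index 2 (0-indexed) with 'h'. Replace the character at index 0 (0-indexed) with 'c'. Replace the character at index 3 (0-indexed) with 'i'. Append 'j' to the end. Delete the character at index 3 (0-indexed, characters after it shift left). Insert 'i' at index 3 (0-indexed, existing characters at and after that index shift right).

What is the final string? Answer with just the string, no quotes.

Answer: cjhij

Derivation:
Applying each edit step by step:
Start: "cjgi"
Op 1 (replace idx 2: 'g' -> 'd'): "cjgi" -> "cjdi"
Op 2 (replace idx 2: 'd' -> 'h'): "cjdi" -> "cjhi"
Op 3 (replace idx 0: 'c' -> 'c'): "cjhi" -> "cjhi"
Op 4 (replace idx 3: 'i' -> 'i'): "cjhi" -> "cjhi"
Op 5 (append 'j'): "cjhi" -> "cjhij"
Op 6 (delete idx 3 = 'i'): "cjhij" -> "cjhj"
Op 7 (insert 'i' at idx 3): "cjhj" -> "cjhij"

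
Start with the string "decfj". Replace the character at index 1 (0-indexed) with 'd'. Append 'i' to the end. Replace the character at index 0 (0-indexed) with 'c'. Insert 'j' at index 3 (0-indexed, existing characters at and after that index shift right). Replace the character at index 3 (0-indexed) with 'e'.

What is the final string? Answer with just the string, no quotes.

Applying each edit step by step:
Start: "decfj"
Op 1 (replace idx 1: 'e' -> 'd'): "decfj" -> "ddcfj"
Op 2 (append 'i'): "ddcfj" -> "ddcfji"
Op 3 (replace idx 0: 'd' -> 'c'): "ddcfji" -> "cdcfji"
Op 4 (insert 'j' at idx 3): "cdcfji" -> "cdcjfji"
Op 5 (replace idx 3: 'j' -> 'e'): "cdcjfji" -> "cdcefji"

Answer: cdcefji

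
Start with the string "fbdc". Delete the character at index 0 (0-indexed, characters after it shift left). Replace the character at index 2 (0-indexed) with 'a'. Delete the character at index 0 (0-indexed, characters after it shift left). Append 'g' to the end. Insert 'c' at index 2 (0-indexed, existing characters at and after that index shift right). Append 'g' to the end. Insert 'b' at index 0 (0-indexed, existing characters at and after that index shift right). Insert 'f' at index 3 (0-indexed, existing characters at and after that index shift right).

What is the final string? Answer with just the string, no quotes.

Applying each edit step by step:
Start: "fbdc"
Op 1 (delete idx 0 = 'f'): "fbdc" -> "bdc"
Op 2 (replace idx 2: 'c' -> 'a'): "bdc" -> "bda"
Op 3 (delete idx 0 = 'b'): "bda" -> "da"
Op 4 (append 'g'): "da" -> "dag"
Op 5 (insert 'c' at idx 2): "dag" -> "dacg"
Op 6 (append 'g'): "dacg" -> "dacgg"
Op 7 (insert 'b' at idx 0): "dacgg" -> "bdacgg"
Op 8 (insert 'f' at idx 3): "bdacgg" -> "bdafcgg"

Answer: bdafcgg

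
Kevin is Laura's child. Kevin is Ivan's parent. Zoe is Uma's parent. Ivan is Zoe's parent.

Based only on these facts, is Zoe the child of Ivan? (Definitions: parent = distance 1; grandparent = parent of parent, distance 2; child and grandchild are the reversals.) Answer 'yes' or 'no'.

Answer: yes

Derivation:
Reconstructing the parent chain from the given facts:
  Laura -> Kevin -> Ivan -> Zoe -> Uma
(each arrow means 'parent of the next')
Positions in the chain (0 = top):
  position of Laura: 0
  position of Kevin: 1
  position of Ivan: 2
  position of Zoe: 3
  position of Uma: 4

Zoe is at position 3, Ivan is at position 2; signed distance (j - i) = -1.
'child' requires j - i = -1. Actual distance is -1, so the relation HOLDS.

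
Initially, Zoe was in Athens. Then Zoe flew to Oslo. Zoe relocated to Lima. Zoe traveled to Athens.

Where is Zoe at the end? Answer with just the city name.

Tracking Zoe's location:
Start: Zoe is in Athens.
After move 1: Athens -> Oslo. Zoe is in Oslo.
After move 2: Oslo -> Lima. Zoe is in Lima.
After move 3: Lima -> Athens. Zoe is in Athens.

Answer: Athens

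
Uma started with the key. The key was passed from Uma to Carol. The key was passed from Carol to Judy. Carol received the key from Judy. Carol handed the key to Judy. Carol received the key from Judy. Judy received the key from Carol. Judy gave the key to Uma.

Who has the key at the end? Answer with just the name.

Answer: Uma

Derivation:
Tracking the key through each event:
Start: Uma has the key.
After event 1: Carol has the key.
After event 2: Judy has the key.
After event 3: Carol has the key.
After event 4: Judy has the key.
After event 5: Carol has the key.
After event 6: Judy has the key.
After event 7: Uma has the key.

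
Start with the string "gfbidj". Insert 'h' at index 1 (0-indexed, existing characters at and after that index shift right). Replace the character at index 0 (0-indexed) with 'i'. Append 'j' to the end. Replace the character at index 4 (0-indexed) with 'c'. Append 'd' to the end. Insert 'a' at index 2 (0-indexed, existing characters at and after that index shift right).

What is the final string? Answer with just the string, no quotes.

Answer: ihafbcdjjd

Derivation:
Applying each edit step by step:
Start: "gfbidj"
Op 1 (insert 'h' at idx 1): "gfbidj" -> "ghfbidj"
Op 2 (replace idx 0: 'g' -> 'i'): "ghfbidj" -> "ihfbidj"
Op 3 (append 'j'): "ihfbidj" -> "ihfbidjj"
Op 4 (replace idx 4: 'i' -> 'c'): "ihfbidjj" -> "ihfbcdjj"
Op 5 (append 'd'): "ihfbcdjj" -> "ihfbcdjjd"
Op 6 (insert 'a' at idx 2): "ihfbcdjjd" -> "ihafbcdjjd"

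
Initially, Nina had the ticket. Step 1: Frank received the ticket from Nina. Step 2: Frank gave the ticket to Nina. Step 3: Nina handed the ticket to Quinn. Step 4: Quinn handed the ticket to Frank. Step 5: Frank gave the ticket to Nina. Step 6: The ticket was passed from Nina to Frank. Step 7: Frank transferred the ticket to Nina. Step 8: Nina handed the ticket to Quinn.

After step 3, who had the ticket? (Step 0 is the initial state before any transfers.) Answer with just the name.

Answer: Quinn

Derivation:
Tracking the ticket holder through step 3:
After step 0 (start): Nina
After step 1: Frank
After step 2: Nina
After step 3: Quinn

At step 3, the holder is Quinn.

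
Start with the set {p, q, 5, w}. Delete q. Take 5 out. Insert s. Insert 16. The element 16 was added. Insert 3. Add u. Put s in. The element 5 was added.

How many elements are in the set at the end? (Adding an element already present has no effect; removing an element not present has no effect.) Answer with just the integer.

Tracking the set through each operation:
Start: {5, p, q, w}
Event 1 (remove q): removed. Set: {5, p, w}
Event 2 (remove 5): removed. Set: {p, w}
Event 3 (add s): added. Set: {p, s, w}
Event 4 (add 16): added. Set: {16, p, s, w}
Event 5 (add 16): already present, no change. Set: {16, p, s, w}
Event 6 (add 3): added. Set: {16, 3, p, s, w}
Event 7 (add u): added. Set: {16, 3, p, s, u, w}
Event 8 (add s): already present, no change. Set: {16, 3, p, s, u, w}
Event 9 (add 5): added. Set: {16, 3, 5, p, s, u, w}

Final set: {16, 3, 5, p, s, u, w} (size 7)

Answer: 7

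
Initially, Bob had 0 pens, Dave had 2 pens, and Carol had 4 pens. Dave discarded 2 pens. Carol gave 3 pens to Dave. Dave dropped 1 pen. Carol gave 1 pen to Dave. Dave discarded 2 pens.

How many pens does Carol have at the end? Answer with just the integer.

Answer: 0

Derivation:
Tracking counts step by step:
Start: Bob=0, Dave=2, Carol=4
Event 1 (Dave -2): Dave: 2 -> 0. State: Bob=0, Dave=0, Carol=4
Event 2 (Carol -> Dave, 3): Carol: 4 -> 1, Dave: 0 -> 3. State: Bob=0, Dave=3, Carol=1
Event 3 (Dave -1): Dave: 3 -> 2. State: Bob=0, Dave=2, Carol=1
Event 4 (Carol -> Dave, 1): Carol: 1 -> 0, Dave: 2 -> 3. State: Bob=0, Dave=3, Carol=0
Event 5 (Dave -2): Dave: 3 -> 1. State: Bob=0, Dave=1, Carol=0

Carol's final count: 0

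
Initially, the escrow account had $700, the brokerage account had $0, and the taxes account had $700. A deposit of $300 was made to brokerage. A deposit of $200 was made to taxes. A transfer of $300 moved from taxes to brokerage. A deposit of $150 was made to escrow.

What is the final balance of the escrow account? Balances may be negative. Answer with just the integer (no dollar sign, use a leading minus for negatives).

Answer: 850

Derivation:
Tracking account balances step by step:
Start: escrow=700, brokerage=0, taxes=700
Event 1 (deposit 300 to brokerage): brokerage: 0 + 300 = 300. Balances: escrow=700, brokerage=300, taxes=700
Event 2 (deposit 200 to taxes): taxes: 700 + 200 = 900. Balances: escrow=700, brokerage=300, taxes=900
Event 3 (transfer 300 taxes -> brokerage): taxes: 900 - 300 = 600, brokerage: 300 + 300 = 600. Balances: escrow=700, brokerage=600, taxes=600
Event 4 (deposit 150 to escrow): escrow: 700 + 150 = 850. Balances: escrow=850, brokerage=600, taxes=600

Final balance of escrow: 850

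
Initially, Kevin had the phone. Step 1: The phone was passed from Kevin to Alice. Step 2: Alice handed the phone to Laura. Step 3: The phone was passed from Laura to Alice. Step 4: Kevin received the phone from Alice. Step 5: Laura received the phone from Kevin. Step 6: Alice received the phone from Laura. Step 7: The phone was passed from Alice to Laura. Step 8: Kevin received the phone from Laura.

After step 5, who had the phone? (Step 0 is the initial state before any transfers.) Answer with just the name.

Tracking the phone holder through step 5:
After step 0 (start): Kevin
After step 1: Alice
After step 2: Laura
After step 3: Alice
After step 4: Kevin
After step 5: Laura

At step 5, the holder is Laura.

Answer: Laura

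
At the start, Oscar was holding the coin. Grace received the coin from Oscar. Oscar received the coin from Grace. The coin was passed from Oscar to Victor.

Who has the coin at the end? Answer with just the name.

Tracking the coin through each event:
Start: Oscar has the coin.
After event 1: Grace has the coin.
After event 2: Oscar has the coin.
After event 3: Victor has the coin.

Answer: Victor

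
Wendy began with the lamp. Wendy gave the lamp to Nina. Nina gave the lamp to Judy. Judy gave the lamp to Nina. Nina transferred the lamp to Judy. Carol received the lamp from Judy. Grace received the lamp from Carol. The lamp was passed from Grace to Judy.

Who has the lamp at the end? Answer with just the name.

Answer: Judy

Derivation:
Tracking the lamp through each event:
Start: Wendy has the lamp.
After event 1: Nina has the lamp.
After event 2: Judy has the lamp.
After event 3: Nina has the lamp.
After event 4: Judy has the lamp.
After event 5: Carol has the lamp.
After event 6: Grace has the lamp.
After event 7: Judy has the lamp.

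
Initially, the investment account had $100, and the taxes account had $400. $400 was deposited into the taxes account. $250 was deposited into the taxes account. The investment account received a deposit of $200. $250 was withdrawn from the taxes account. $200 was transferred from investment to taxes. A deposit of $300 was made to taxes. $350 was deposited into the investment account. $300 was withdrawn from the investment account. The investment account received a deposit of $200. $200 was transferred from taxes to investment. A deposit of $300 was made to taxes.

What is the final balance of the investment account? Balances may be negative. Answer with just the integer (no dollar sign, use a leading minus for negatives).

Answer: 550

Derivation:
Tracking account balances step by step:
Start: investment=100, taxes=400
Event 1 (deposit 400 to taxes): taxes: 400 + 400 = 800. Balances: investment=100, taxes=800
Event 2 (deposit 250 to taxes): taxes: 800 + 250 = 1050. Balances: investment=100, taxes=1050
Event 3 (deposit 200 to investment): investment: 100 + 200 = 300. Balances: investment=300, taxes=1050
Event 4 (withdraw 250 from taxes): taxes: 1050 - 250 = 800. Balances: investment=300, taxes=800
Event 5 (transfer 200 investment -> taxes): investment: 300 - 200 = 100, taxes: 800 + 200 = 1000. Balances: investment=100, taxes=1000
Event 6 (deposit 300 to taxes): taxes: 1000 + 300 = 1300. Balances: investment=100, taxes=1300
Event 7 (deposit 350 to investment): investment: 100 + 350 = 450. Balances: investment=450, taxes=1300
Event 8 (withdraw 300 from investment): investment: 450 - 300 = 150. Balances: investment=150, taxes=1300
Event 9 (deposit 200 to investment): investment: 150 + 200 = 350. Balances: investment=350, taxes=1300
Event 10 (transfer 200 taxes -> investment): taxes: 1300 - 200 = 1100, investment: 350 + 200 = 550. Balances: investment=550, taxes=1100
Event 11 (deposit 300 to taxes): taxes: 1100 + 300 = 1400. Balances: investment=550, taxes=1400

Final balance of investment: 550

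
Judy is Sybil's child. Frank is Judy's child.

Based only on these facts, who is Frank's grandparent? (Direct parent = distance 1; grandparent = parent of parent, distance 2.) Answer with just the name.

Answer: Sybil

Derivation:
Reconstructing the parent chain from the given facts:
  Sybil -> Judy -> Frank
(each arrow means 'parent of the next')
Positions in the chain (0 = top):
  position of Sybil: 0
  position of Judy: 1
  position of Frank: 2

Frank is at position 2; the grandparent is 2 steps up the chain, i.e. position 0: Sybil.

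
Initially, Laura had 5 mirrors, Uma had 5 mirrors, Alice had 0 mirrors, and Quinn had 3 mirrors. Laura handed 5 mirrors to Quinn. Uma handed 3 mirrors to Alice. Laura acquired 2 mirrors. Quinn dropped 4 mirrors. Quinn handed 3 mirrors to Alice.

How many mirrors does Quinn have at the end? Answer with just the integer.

Answer: 1

Derivation:
Tracking counts step by step:
Start: Laura=5, Uma=5, Alice=0, Quinn=3
Event 1 (Laura -> Quinn, 5): Laura: 5 -> 0, Quinn: 3 -> 8. State: Laura=0, Uma=5, Alice=0, Quinn=8
Event 2 (Uma -> Alice, 3): Uma: 5 -> 2, Alice: 0 -> 3. State: Laura=0, Uma=2, Alice=3, Quinn=8
Event 3 (Laura +2): Laura: 0 -> 2. State: Laura=2, Uma=2, Alice=3, Quinn=8
Event 4 (Quinn -4): Quinn: 8 -> 4. State: Laura=2, Uma=2, Alice=3, Quinn=4
Event 5 (Quinn -> Alice, 3): Quinn: 4 -> 1, Alice: 3 -> 6. State: Laura=2, Uma=2, Alice=6, Quinn=1

Quinn's final count: 1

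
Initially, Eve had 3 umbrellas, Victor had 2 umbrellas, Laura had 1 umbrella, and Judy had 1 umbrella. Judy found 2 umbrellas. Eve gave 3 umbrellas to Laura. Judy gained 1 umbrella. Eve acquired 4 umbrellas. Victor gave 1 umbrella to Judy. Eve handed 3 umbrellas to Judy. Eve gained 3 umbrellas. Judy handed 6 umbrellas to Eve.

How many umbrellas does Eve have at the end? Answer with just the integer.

Tracking counts step by step:
Start: Eve=3, Victor=2, Laura=1, Judy=1
Event 1 (Judy +2): Judy: 1 -> 3. State: Eve=3, Victor=2, Laura=1, Judy=3
Event 2 (Eve -> Laura, 3): Eve: 3 -> 0, Laura: 1 -> 4. State: Eve=0, Victor=2, Laura=4, Judy=3
Event 3 (Judy +1): Judy: 3 -> 4. State: Eve=0, Victor=2, Laura=4, Judy=4
Event 4 (Eve +4): Eve: 0 -> 4. State: Eve=4, Victor=2, Laura=4, Judy=4
Event 5 (Victor -> Judy, 1): Victor: 2 -> 1, Judy: 4 -> 5. State: Eve=4, Victor=1, Laura=4, Judy=5
Event 6 (Eve -> Judy, 3): Eve: 4 -> 1, Judy: 5 -> 8. State: Eve=1, Victor=1, Laura=4, Judy=8
Event 7 (Eve +3): Eve: 1 -> 4. State: Eve=4, Victor=1, Laura=4, Judy=8
Event 8 (Judy -> Eve, 6): Judy: 8 -> 2, Eve: 4 -> 10. State: Eve=10, Victor=1, Laura=4, Judy=2

Eve's final count: 10

Answer: 10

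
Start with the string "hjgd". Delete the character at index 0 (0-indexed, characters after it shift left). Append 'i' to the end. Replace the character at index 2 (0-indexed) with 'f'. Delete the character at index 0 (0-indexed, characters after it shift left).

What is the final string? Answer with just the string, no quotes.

Applying each edit step by step:
Start: "hjgd"
Op 1 (delete idx 0 = 'h'): "hjgd" -> "jgd"
Op 2 (append 'i'): "jgd" -> "jgdi"
Op 3 (replace idx 2: 'd' -> 'f'): "jgdi" -> "jgfi"
Op 4 (delete idx 0 = 'j'): "jgfi" -> "gfi"

Answer: gfi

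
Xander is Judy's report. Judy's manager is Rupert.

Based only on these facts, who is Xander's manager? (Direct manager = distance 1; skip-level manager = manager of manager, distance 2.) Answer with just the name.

Answer: Judy

Derivation:
Reconstructing the manager chain from the given facts:
  Rupert -> Judy -> Xander
(each arrow means 'manager of the next')
Positions in the chain (0 = top):
  position of Rupert: 0
  position of Judy: 1
  position of Xander: 2

Xander is at position 2; the manager is 1 step up the chain, i.e. position 1: Judy.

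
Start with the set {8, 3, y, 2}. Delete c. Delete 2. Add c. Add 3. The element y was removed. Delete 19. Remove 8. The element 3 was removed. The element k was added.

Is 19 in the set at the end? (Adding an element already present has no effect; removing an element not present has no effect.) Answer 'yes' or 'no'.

Tracking the set through each operation:
Start: {2, 3, 8, y}
Event 1 (remove c): not present, no change. Set: {2, 3, 8, y}
Event 2 (remove 2): removed. Set: {3, 8, y}
Event 3 (add c): added. Set: {3, 8, c, y}
Event 4 (add 3): already present, no change. Set: {3, 8, c, y}
Event 5 (remove y): removed. Set: {3, 8, c}
Event 6 (remove 19): not present, no change. Set: {3, 8, c}
Event 7 (remove 8): removed. Set: {3, c}
Event 8 (remove 3): removed. Set: {c}
Event 9 (add k): added. Set: {c, k}

Final set: {c, k} (size 2)
19 is NOT in the final set.

Answer: no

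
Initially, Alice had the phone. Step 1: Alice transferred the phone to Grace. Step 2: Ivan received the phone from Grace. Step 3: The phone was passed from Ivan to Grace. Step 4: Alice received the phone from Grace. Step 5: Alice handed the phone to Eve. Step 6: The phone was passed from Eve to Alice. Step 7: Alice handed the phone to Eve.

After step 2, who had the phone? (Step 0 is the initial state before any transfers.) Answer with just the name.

Tracking the phone holder through step 2:
After step 0 (start): Alice
After step 1: Grace
After step 2: Ivan

At step 2, the holder is Ivan.

Answer: Ivan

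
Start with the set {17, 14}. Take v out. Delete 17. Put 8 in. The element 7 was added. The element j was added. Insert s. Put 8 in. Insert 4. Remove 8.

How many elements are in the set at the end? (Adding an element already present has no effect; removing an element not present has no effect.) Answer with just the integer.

Answer: 5

Derivation:
Tracking the set through each operation:
Start: {14, 17}
Event 1 (remove v): not present, no change. Set: {14, 17}
Event 2 (remove 17): removed. Set: {14}
Event 3 (add 8): added. Set: {14, 8}
Event 4 (add 7): added. Set: {14, 7, 8}
Event 5 (add j): added. Set: {14, 7, 8, j}
Event 6 (add s): added. Set: {14, 7, 8, j, s}
Event 7 (add 8): already present, no change. Set: {14, 7, 8, j, s}
Event 8 (add 4): added. Set: {14, 4, 7, 8, j, s}
Event 9 (remove 8): removed. Set: {14, 4, 7, j, s}

Final set: {14, 4, 7, j, s} (size 5)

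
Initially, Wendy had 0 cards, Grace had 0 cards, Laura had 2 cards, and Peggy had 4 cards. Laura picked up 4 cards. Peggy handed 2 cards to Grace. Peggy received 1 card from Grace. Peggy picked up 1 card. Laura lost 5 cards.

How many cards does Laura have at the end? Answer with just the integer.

Answer: 1

Derivation:
Tracking counts step by step:
Start: Wendy=0, Grace=0, Laura=2, Peggy=4
Event 1 (Laura +4): Laura: 2 -> 6. State: Wendy=0, Grace=0, Laura=6, Peggy=4
Event 2 (Peggy -> Grace, 2): Peggy: 4 -> 2, Grace: 0 -> 2. State: Wendy=0, Grace=2, Laura=6, Peggy=2
Event 3 (Grace -> Peggy, 1): Grace: 2 -> 1, Peggy: 2 -> 3. State: Wendy=0, Grace=1, Laura=6, Peggy=3
Event 4 (Peggy +1): Peggy: 3 -> 4. State: Wendy=0, Grace=1, Laura=6, Peggy=4
Event 5 (Laura -5): Laura: 6 -> 1. State: Wendy=0, Grace=1, Laura=1, Peggy=4

Laura's final count: 1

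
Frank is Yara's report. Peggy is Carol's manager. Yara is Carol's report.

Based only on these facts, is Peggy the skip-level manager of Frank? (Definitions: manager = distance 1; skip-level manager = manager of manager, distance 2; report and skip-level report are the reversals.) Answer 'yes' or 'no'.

Answer: no

Derivation:
Reconstructing the manager chain from the given facts:
  Peggy -> Carol -> Yara -> Frank
(each arrow means 'manager of the next')
Positions in the chain (0 = top):
  position of Peggy: 0
  position of Carol: 1
  position of Yara: 2
  position of Frank: 3

Peggy is at position 0, Frank is at position 3; signed distance (j - i) = 3.
'skip-level manager' requires j - i = 2. Actual distance is 3, so the relation does NOT hold.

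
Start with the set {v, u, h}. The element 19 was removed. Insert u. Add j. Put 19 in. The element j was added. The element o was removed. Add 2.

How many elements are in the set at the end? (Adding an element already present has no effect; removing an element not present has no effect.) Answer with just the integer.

Answer: 6

Derivation:
Tracking the set through each operation:
Start: {h, u, v}
Event 1 (remove 19): not present, no change. Set: {h, u, v}
Event 2 (add u): already present, no change. Set: {h, u, v}
Event 3 (add j): added. Set: {h, j, u, v}
Event 4 (add 19): added. Set: {19, h, j, u, v}
Event 5 (add j): already present, no change. Set: {19, h, j, u, v}
Event 6 (remove o): not present, no change. Set: {19, h, j, u, v}
Event 7 (add 2): added. Set: {19, 2, h, j, u, v}

Final set: {19, 2, h, j, u, v} (size 6)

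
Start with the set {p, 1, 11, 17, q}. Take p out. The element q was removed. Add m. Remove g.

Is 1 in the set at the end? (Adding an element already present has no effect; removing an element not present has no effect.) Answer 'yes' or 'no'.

Answer: yes

Derivation:
Tracking the set through each operation:
Start: {1, 11, 17, p, q}
Event 1 (remove p): removed. Set: {1, 11, 17, q}
Event 2 (remove q): removed. Set: {1, 11, 17}
Event 3 (add m): added. Set: {1, 11, 17, m}
Event 4 (remove g): not present, no change. Set: {1, 11, 17, m}

Final set: {1, 11, 17, m} (size 4)
1 is in the final set.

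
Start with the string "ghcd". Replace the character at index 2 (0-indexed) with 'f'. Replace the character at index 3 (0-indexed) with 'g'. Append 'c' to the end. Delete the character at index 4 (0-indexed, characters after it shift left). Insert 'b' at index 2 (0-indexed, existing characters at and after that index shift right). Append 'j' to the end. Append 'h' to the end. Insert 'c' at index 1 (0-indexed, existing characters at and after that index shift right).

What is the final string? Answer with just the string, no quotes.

Applying each edit step by step:
Start: "ghcd"
Op 1 (replace idx 2: 'c' -> 'f'): "ghcd" -> "ghfd"
Op 2 (replace idx 3: 'd' -> 'g'): "ghfd" -> "ghfg"
Op 3 (append 'c'): "ghfg" -> "ghfgc"
Op 4 (delete idx 4 = 'c'): "ghfgc" -> "ghfg"
Op 5 (insert 'b' at idx 2): "ghfg" -> "ghbfg"
Op 6 (append 'j'): "ghbfg" -> "ghbfgj"
Op 7 (append 'h'): "ghbfgj" -> "ghbfgjh"
Op 8 (insert 'c' at idx 1): "ghbfgjh" -> "gchbfgjh"

Answer: gchbfgjh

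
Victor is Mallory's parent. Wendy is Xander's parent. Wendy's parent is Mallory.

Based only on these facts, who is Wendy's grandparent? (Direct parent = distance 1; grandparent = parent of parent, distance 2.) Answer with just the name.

Reconstructing the parent chain from the given facts:
  Victor -> Mallory -> Wendy -> Xander
(each arrow means 'parent of the next')
Positions in the chain (0 = top):
  position of Victor: 0
  position of Mallory: 1
  position of Wendy: 2
  position of Xander: 3

Wendy is at position 2; the grandparent is 2 steps up the chain, i.e. position 0: Victor.

Answer: Victor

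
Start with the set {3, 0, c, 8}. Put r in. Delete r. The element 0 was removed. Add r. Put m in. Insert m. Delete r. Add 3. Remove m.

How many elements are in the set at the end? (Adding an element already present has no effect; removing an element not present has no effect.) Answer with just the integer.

Tracking the set through each operation:
Start: {0, 3, 8, c}
Event 1 (add r): added. Set: {0, 3, 8, c, r}
Event 2 (remove r): removed. Set: {0, 3, 8, c}
Event 3 (remove 0): removed. Set: {3, 8, c}
Event 4 (add r): added. Set: {3, 8, c, r}
Event 5 (add m): added. Set: {3, 8, c, m, r}
Event 6 (add m): already present, no change. Set: {3, 8, c, m, r}
Event 7 (remove r): removed. Set: {3, 8, c, m}
Event 8 (add 3): already present, no change. Set: {3, 8, c, m}
Event 9 (remove m): removed. Set: {3, 8, c}

Final set: {3, 8, c} (size 3)

Answer: 3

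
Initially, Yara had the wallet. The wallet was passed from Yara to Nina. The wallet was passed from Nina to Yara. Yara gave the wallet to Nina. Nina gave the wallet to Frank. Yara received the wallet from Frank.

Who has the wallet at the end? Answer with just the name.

Answer: Yara

Derivation:
Tracking the wallet through each event:
Start: Yara has the wallet.
After event 1: Nina has the wallet.
After event 2: Yara has the wallet.
After event 3: Nina has the wallet.
After event 4: Frank has the wallet.
After event 5: Yara has the wallet.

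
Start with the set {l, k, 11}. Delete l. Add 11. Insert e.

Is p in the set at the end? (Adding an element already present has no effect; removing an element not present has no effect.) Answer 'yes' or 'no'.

Tracking the set through each operation:
Start: {11, k, l}
Event 1 (remove l): removed. Set: {11, k}
Event 2 (add 11): already present, no change. Set: {11, k}
Event 3 (add e): added. Set: {11, e, k}

Final set: {11, e, k} (size 3)
p is NOT in the final set.

Answer: no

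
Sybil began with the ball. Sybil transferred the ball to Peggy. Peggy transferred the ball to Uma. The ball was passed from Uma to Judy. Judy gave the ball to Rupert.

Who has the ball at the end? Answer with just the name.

Answer: Rupert

Derivation:
Tracking the ball through each event:
Start: Sybil has the ball.
After event 1: Peggy has the ball.
After event 2: Uma has the ball.
After event 3: Judy has the ball.
After event 4: Rupert has the ball.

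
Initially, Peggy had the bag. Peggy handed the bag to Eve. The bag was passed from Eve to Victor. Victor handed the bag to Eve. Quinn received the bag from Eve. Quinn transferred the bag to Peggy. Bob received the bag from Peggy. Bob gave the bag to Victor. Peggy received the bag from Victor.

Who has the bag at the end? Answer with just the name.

Answer: Peggy

Derivation:
Tracking the bag through each event:
Start: Peggy has the bag.
After event 1: Eve has the bag.
After event 2: Victor has the bag.
After event 3: Eve has the bag.
After event 4: Quinn has the bag.
After event 5: Peggy has the bag.
After event 6: Bob has the bag.
After event 7: Victor has the bag.
After event 8: Peggy has the bag.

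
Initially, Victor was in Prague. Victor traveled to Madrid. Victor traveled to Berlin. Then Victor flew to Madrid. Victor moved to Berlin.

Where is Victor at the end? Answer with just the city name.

Answer: Berlin

Derivation:
Tracking Victor's location:
Start: Victor is in Prague.
After move 1: Prague -> Madrid. Victor is in Madrid.
After move 2: Madrid -> Berlin. Victor is in Berlin.
After move 3: Berlin -> Madrid. Victor is in Madrid.
After move 4: Madrid -> Berlin. Victor is in Berlin.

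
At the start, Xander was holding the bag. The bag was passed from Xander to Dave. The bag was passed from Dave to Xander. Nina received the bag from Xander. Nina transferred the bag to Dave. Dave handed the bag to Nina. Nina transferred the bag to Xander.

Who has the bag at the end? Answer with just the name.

Tracking the bag through each event:
Start: Xander has the bag.
After event 1: Dave has the bag.
After event 2: Xander has the bag.
After event 3: Nina has the bag.
After event 4: Dave has the bag.
After event 5: Nina has the bag.
After event 6: Xander has the bag.

Answer: Xander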